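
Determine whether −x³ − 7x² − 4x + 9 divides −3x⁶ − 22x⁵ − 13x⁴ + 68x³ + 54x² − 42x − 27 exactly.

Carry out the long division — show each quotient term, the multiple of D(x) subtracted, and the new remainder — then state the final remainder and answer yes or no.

R(x) = 0, so D(x) is a factor of P(x). yes

Step 1: lead(−3x⁶ − 22x⁵ − 13x⁴ + 68x³ + 54x² − 42x − 27) ÷ lead(D) = −3x⁶ ÷ −x³ = 3x³. Subtract (3x³)·D = −3x⁶ − 21x⁵ − 12x⁴ + 27x³. Remainder: −x⁵ − x⁴ + 41x³ + 54x² − 42x − 27.
Step 2: lead(−x⁵ − x⁴ + 41x³ + 54x² − 42x − 27) ÷ lead(D) = −x⁵ ÷ −x³ = x². Subtract (x²)·D = −x⁵ − 7x⁴ − 4x³ + 9x². Remainder: 6x⁴ + 45x³ + 45x² − 42x − 27.
Step 3: lead(6x⁴ + 45x³ + 45x² − 42x − 27) ÷ lead(D) = 6x⁴ ÷ −x³ = −6x. Subtract (−6x)·D = 6x⁴ + 42x³ + 24x² − 54x. Remainder: 3x³ + 21x² + 12x − 27.
Step 4: lead(3x³ + 21x² + 12x − 27) ÷ lead(D) = 3x³ ÷ −x³ = −3. Subtract (−3)·D = 3x³ + 21x² + 12x − 27. Remainder: 0.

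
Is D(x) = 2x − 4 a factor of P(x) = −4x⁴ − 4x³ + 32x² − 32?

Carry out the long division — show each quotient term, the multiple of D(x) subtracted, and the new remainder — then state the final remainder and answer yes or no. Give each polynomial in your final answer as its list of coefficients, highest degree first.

R = [0], so D(x) is a factor of P(x). yes

Step 1: lead(−4x⁴ − 4x³ + 32x² − 32) ÷ lead(D) = −4x⁴ ÷ 2x = −2x³. Subtract (−2x³)·D = −4x⁴ + 8x³. Remainder: −12x³ + 32x² − 32.
Step 2: lead(−12x³ + 32x² − 32) ÷ lead(D) = −12x³ ÷ 2x = −6x². Subtract (−6x²)·D = −12x³ + 24x². Remainder: 8x² − 32.
Step 3: lead(8x² − 32) ÷ lead(D) = 8x² ÷ 2x = 4x. Subtract (4x)·D = 8x² − 16x. Remainder: 16x − 32.
Step 4: lead(16x − 32) ÷ lead(D) = 16x ÷ 2x = 8. Subtract (8)·D = 16x − 32. Remainder: 0.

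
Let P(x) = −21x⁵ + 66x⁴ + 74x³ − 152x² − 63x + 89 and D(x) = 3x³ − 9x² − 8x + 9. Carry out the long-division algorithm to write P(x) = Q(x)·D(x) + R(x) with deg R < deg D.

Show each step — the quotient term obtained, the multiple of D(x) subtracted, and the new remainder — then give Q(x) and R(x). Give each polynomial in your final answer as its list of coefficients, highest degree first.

Q = [-7, 1, 9]; R = [8]

Step 1: lead(−21x⁵ + 66x⁴ + 74x³ − 152x² − 63x + 89) ÷ lead(D) = −21x⁵ ÷ 3x³ = −7x². Subtract (−7x²)·D = −21x⁵ + 63x⁴ + 56x³ − 63x². Remainder: 3x⁴ + 18x³ − 89x² − 63x + 89.
Step 2: lead(3x⁴ + 18x³ − 89x² − 63x + 89) ÷ lead(D) = 3x⁴ ÷ 3x³ = x. Subtract (x)·D = 3x⁴ − 9x³ − 8x² + 9x. Remainder: 27x³ − 81x² − 72x + 89.
Step 3: lead(27x³ − 81x² − 72x + 89) ÷ lead(D) = 27x³ ÷ 3x³ = 9. Subtract (9)·D = 27x³ − 81x² − 72x + 81. Remainder: 8.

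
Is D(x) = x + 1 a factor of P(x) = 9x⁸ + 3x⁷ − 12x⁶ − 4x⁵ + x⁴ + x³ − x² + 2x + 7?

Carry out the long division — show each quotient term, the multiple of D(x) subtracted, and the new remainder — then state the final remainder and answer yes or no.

Step 1: lead(9x⁸ + 3x⁷ − 12x⁶ − 4x⁵ + x⁴ + x³ − x² + 2x + 7) ÷ lead(D) = 9x⁸ ÷ x = 9x⁷. Subtract (9x⁷)·D = 9x⁸ + 9x⁷. Remainder: −6x⁷ − 12x⁶ − 4x⁵ + x⁴ + x³ − x² + 2x + 7.
Step 2: lead(−6x⁷ − 12x⁶ − 4x⁵ + x⁴ + x³ − x² + 2x + 7) ÷ lead(D) = −6x⁷ ÷ x = −6x⁶. Subtract (−6x⁶)·D = −6x⁷ − 6x⁶. Remainder: −6x⁶ − 4x⁵ + x⁴ + x³ − x² + 2x + 7.
Step 3: lead(−6x⁶ − 4x⁵ + x⁴ + x³ − x² + 2x + 7) ÷ lead(D) = −6x⁶ ÷ x = −6x⁵. Subtract (−6x⁵)·D = −6x⁶ − 6x⁵. Remainder: 2x⁵ + x⁴ + x³ − x² + 2x + 7.
Step 4: lead(2x⁵ + x⁴ + x³ − x² + 2x + 7) ÷ lead(D) = 2x⁵ ÷ x = 2x⁴. Subtract (2x⁴)·D = 2x⁵ + 2x⁴. Remainder: −x⁴ + x³ − x² + 2x + 7.
Step 5: lead(−x⁴ + x³ − x² + 2x + 7) ÷ lead(D) = −x⁴ ÷ x = −x³. Subtract (−x³)·D = −x⁴ − x³. Remainder: 2x³ − x² + 2x + 7.
Step 6: lead(2x³ − x² + 2x + 7) ÷ lead(D) = 2x³ ÷ x = 2x². Subtract (2x²)·D = 2x³ + 2x². Remainder: −3x² + 2x + 7.
Step 7: lead(−3x² + 2x + 7) ÷ lead(D) = −3x² ÷ x = −3x. Subtract (−3x)·D = −3x² − 3x. Remainder: 5x + 7.
Step 8: lead(5x + 7) ÷ lead(D) = 5x ÷ x = 5. Subtract (5)·D = 5x + 5. Remainder: 2.

R(x) = 2, so D(x) is not a factor of P(x). no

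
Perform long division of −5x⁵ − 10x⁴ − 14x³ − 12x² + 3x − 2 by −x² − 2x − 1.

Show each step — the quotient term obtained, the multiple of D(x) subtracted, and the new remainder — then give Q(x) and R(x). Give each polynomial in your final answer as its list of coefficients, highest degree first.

Q = [5, 0, 9, -6]; R = [-8]

Step 1: lead(−5x⁵ − 10x⁴ − 14x³ − 12x² + 3x − 2) ÷ lead(D) = −5x⁵ ÷ −x² = 5x³. Subtract (5x³)·D = −5x⁵ − 10x⁴ − 5x³. Remainder: −9x³ − 12x² + 3x − 2.
Step 2: lead(−9x³ − 12x² + 3x − 2) ÷ lead(D) = −9x³ ÷ −x² = 9x. Subtract (9x)·D = −9x³ − 18x² − 9x. Remainder: 6x² + 12x − 2.
Step 3: lead(6x² + 12x − 2) ÷ lead(D) = 6x² ÷ −x² = −6. Subtract (−6)·D = 6x² + 12x + 6. Remainder: −8.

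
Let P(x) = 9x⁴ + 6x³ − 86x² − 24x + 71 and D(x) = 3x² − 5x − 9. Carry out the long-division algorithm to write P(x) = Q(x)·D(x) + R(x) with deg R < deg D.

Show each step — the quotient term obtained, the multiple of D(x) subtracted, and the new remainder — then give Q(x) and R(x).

Step 1: lead(9x⁴ + 6x³ − 86x² − 24x + 71) ÷ lead(D) = 9x⁴ ÷ 3x² = 3x². Subtract (3x²)·D = 9x⁴ − 15x³ − 27x². Remainder: 21x³ − 59x² − 24x + 71.
Step 2: lead(21x³ − 59x² − 24x + 71) ÷ lead(D) = 21x³ ÷ 3x² = 7x. Subtract (7x)·D = 21x³ − 35x² − 63x. Remainder: −24x² + 39x + 71.
Step 3: lead(−24x² + 39x + 71) ÷ lead(D) = −24x² ÷ 3x² = −8. Subtract (−8)·D = −24x² + 40x + 72. Remainder: −x − 1.

Q(x) = 3x² + 7x − 8; R(x) = −x − 1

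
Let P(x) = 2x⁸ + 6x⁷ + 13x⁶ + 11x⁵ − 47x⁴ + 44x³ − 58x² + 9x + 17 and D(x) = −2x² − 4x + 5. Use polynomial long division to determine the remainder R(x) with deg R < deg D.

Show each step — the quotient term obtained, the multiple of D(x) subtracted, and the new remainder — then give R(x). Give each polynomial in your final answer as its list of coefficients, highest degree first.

Step 1: lead(2x⁸ + 6x⁷ + 13x⁶ + 11x⁵ − 47x⁴ + 44x³ − 58x² + 9x + 17) ÷ lead(D) = 2x⁸ ÷ −2x² = −x⁶. Subtract (−x⁶)·D = 2x⁸ + 4x⁷ − 5x⁶. Remainder: 2x⁷ + 18x⁶ + 11x⁵ − 47x⁴ + 44x³ − 58x² + 9x + 17.
Step 2: lead(2x⁷ + 18x⁶ + 11x⁵ − 47x⁴ + 44x³ − 58x² + 9x + 17) ÷ lead(D) = 2x⁷ ÷ −2x² = −x⁵. Subtract (−x⁵)·D = 2x⁷ + 4x⁶ − 5x⁵. Remainder: 14x⁶ + 16x⁵ − 47x⁴ + 44x³ − 58x² + 9x + 17.
Step 3: lead(14x⁶ + 16x⁵ − 47x⁴ + 44x³ − 58x² + 9x + 17) ÷ lead(D) = 14x⁶ ÷ −2x² = −7x⁴. Subtract (−7x⁴)·D = 14x⁶ + 28x⁵ − 35x⁴. Remainder: −12x⁵ − 12x⁴ + 44x³ − 58x² + 9x + 17.
Step 4: lead(−12x⁵ − 12x⁴ + 44x³ − 58x² + 9x + 17) ÷ lead(D) = −12x⁵ ÷ −2x² = 6x³. Subtract (6x³)·D = −12x⁵ − 24x⁴ + 30x³. Remainder: 12x⁴ + 14x³ − 58x² + 9x + 17.
Step 5: lead(12x⁴ + 14x³ − 58x² + 9x + 17) ÷ lead(D) = 12x⁴ ÷ −2x² = −6x². Subtract (−6x²)·D = 12x⁴ + 24x³ − 30x². Remainder: −10x³ − 28x² + 9x + 17.
Step 6: lead(−10x³ − 28x² + 9x + 17) ÷ lead(D) = −10x³ ÷ −2x² = 5x. Subtract (5x)·D = −10x³ − 20x² + 25x. Remainder: −8x² − 16x + 17.
Step 7: lead(−8x² − 16x + 17) ÷ lead(D) = −8x² ÷ −2x² = 4. Subtract (4)·D = −8x² − 16x + 20. Remainder: −3.

R = [-3]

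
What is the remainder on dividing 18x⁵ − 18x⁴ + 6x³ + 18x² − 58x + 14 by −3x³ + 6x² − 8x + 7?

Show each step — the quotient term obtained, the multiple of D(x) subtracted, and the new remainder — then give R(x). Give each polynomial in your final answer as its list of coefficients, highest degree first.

Step 1: lead(18x⁵ − 18x⁴ + 6x³ + 18x² − 58x + 14) ÷ lead(D) = 18x⁵ ÷ −3x³ = −6x². Subtract (−6x²)·D = 18x⁵ − 36x⁴ + 48x³ − 42x². Remainder: 18x⁴ − 42x³ + 60x² − 58x + 14.
Step 2: lead(18x⁴ − 42x³ + 60x² − 58x + 14) ÷ lead(D) = 18x⁴ ÷ −3x³ = −6x. Subtract (−6x)·D = 18x⁴ − 36x³ + 48x² − 42x. Remainder: −6x³ + 12x² − 16x + 14.
Step 3: lead(−6x³ + 12x² − 16x + 14) ÷ lead(D) = −6x³ ÷ −3x³ = 2. Subtract (2)·D = −6x³ + 12x² − 16x + 14. Remainder: 0.

R = [0]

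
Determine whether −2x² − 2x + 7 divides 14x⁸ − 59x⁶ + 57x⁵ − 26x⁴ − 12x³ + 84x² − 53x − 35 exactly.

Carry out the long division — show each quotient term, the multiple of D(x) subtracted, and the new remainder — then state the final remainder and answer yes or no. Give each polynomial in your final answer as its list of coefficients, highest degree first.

R = [0], so D(x) is a factor of P(x). yes

Step 1: lead(14x⁸ − 59x⁶ + 57x⁵ − 26x⁴ − 12x³ + 84x² − 53x − 35) ÷ lead(D) = 14x⁸ ÷ −2x² = −7x⁶. Subtract (−7x⁶)·D = 14x⁸ + 14x⁷ − 49x⁶. Remainder: −14x⁷ − 10x⁶ + 57x⁵ − 26x⁴ − 12x³ + 84x² − 53x − 35.
Step 2: lead(−14x⁷ − 10x⁶ + 57x⁵ − 26x⁴ − 12x³ + 84x² − 53x − 35) ÷ lead(D) = −14x⁷ ÷ −2x² = 7x⁵. Subtract (7x⁵)·D = −14x⁷ − 14x⁶ + 49x⁵. Remainder: 4x⁶ + 8x⁵ − 26x⁴ − 12x³ + 84x² − 53x − 35.
Step 3: lead(4x⁶ + 8x⁵ − 26x⁴ − 12x³ + 84x² − 53x − 35) ÷ lead(D) = 4x⁶ ÷ −2x² = −2x⁴. Subtract (−2x⁴)·D = 4x⁶ + 4x⁵ − 14x⁴. Remainder: 4x⁵ − 12x⁴ − 12x³ + 84x² − 53x − 35.
Step 4: lead(4x⁵ − 12x⁴ − 12x³ + 84x² − 53x − 35) ÷ lead(D) = 4x⁵ ÷ −2x² = −2x³. Subtract (−2x³)·D = 4x⁵ + 4x⁴ − 14x³. Remainder: −16x⁴ + 2x³ + 84x² − 53x − 35.
Step 5: lead(−16x⁴ + 2x³ + 84x² − 53x − 35) ÷ lead(D) = −16x⁴ ÷ −2x² = 8x². Subtract (8x²)·D = −16x⁴ − 16x³ + 56x². Remainder: 18x³ + 28x² − 53x − 35.
Step 6: lead(18x³ + 28x² − 53x − 35) ÷ lead(D) = 18x³ ÷ −2x² = −9x. Subtract (−9x)·D = 18x³ + 18x² − 63x. Remainder: 10x² + 10x − 35.
Step 7: lead(10x² + 10x − 35) ÷ lead(D) = 10x² ÷ −2x² = −5. Subtract (−5)·D = 10x² + 10x − 35. Remainder: 0.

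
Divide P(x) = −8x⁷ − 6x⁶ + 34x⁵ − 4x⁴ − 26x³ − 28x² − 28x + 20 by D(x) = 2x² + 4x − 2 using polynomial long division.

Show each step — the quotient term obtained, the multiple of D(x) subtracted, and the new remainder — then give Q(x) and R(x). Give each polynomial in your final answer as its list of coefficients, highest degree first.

Q = [-4, 5, 3, -3, -4, -9]; R = [2]

Step 1: lead(−8x⁷ − 6x⁶ + 34x⁵ − 4x⁴ − 26x³ − 28x² − 28x + 20) ÷ lead(D) = −8x⁷ ÷ 2x² = −4x⁵. Subtract (−4x⁵)·D = −8x⁷ − 16x⁶ + 8x⁵. Remainder: 10x⁶ + 26x⁵ − 4x⁴ − 26x³ − 28x² − 28x + 20.
Step 2: lead(10x⁶ + 26x⁵ − 4x⁴ − 26x³ − 28x² − 28x + 20) ÷ lead(D) = 10x⁶ ÷ 2x² = 5x⁴. Subtract (5x⁴)·D = 10x⁶ + 20x⁵ − 10x⁴. Remainder: 6x⁵ + 6x⁴ − 26x³ − 28x² − 28x + 20.
Step 3: lead(6x⁵ + 6x⁴ − 26x³ − 28x² − 28x + 20) ÷ lead(D) = 6x⁵ ÷ 2x² = 3x³. Subtract (3x³)·D = 6x⁵ + 12x⁴ − 6x³. Remainder: −6x⁴ − 20x³ − 28x² − 28x + 20.
Step 4: lead(−6x⁴ − 20x³ − 28x² − 28x + 20) ÷ lead(D) = −6x⁴ ÷ 2x² = −3x². Subtract (−3x²)·D = −6x⁴ − 12x³ + 6x². Remainder: −8x³ − 34x² − 28x + 20.
Step 5: lead(−8x³ − 34x² − 28x + 20) ÷ lead(D) = −8x³ ÷ 2x² = −4x. Subtract (−4x)·D = −8x³ − 16x² + 8x. Remainder: −18x² − 36x + 20.
Step 6: lead(−18x² − 36x + 20) ÷ lead(D) = −18x² ÷ 2x² = −9. Subtract (−9)·D = −18x² − 36x + 18. Remainder: 2.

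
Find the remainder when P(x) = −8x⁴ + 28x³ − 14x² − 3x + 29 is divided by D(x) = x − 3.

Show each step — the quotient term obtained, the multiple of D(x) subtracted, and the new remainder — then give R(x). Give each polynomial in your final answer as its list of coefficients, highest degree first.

Step 1: lead(−8x⁴ + 28x³ − 14x² − 3x + 29) ÷ lead(D) = −8x⁴ ÷ x = −8x³. Subtract (−8x³)·D = −8x⁴ + 24x³. Remainder: 4x³ − 14x² − 3x + 29.
Step 2: lead(4x³ − 14x² − 3x + 29) ÷ lead(D) = 4x³ ÷ x = 4x². Subtract (4x²)·D = 4x³ − 12x². Remainder: −2x² − 3x + 29.
Step 3: lead(−2x² − 3x + 29) ÷ lead(D) = −2x² ÷ x = −2x. Subtract (−2x)·D = −2x² + 6x. Remainder: −9x + 29.
Step 4: lead(−9x + 29) ÷ lead(D) = −9x ÷ x = −9. Subtract (−9)·D = −9x + 27. Remainder: 2.

R = [2]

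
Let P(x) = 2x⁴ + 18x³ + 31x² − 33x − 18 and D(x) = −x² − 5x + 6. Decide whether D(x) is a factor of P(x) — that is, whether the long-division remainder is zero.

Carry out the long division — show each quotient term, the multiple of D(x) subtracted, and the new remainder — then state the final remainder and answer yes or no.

R(x) = 0, so D(x) is a factor of P(x). yes

Step 1: lead(2x⁴ + 18x³ + 31x² − 33x − 18) ÷ lead(D) = 2x⁴ ÷ −x² = −2x². Subtract (−2x²)·D = 2x⁴ + 10x³ − 12x². Remainder: 8x³ + 43x² − 33x − 18.
Step 2: lead(8x³ + 43x² − 33x − 18) ÷ lead(D) = 8x³ ÷ −x² = −8x. Subtract (−8x)·D = 8x³ + 40x² − 48x. Remainder: 3x² + 15x − 18.
Step 3: lead(3x² + 15x − 18) ÷ lead(D) = 3x² ÷ −x² = −3. Subtract (−3)·D = 3x² + 15x − 18. Remainder: 0.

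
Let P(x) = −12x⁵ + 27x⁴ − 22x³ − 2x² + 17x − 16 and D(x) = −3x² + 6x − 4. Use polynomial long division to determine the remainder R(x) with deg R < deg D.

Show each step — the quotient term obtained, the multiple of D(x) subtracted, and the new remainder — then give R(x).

Step 1: lead(−12x⁵ + 27x⁴ − 22x³ − 2x² + 17x − 16) ÷ lead(D) = −12x⁵ ÷ −3x² = 4x³. Subtract (4x³)·D = −12x⁵ + 24x⁴ − 16x³. Remainder: 3x⁴ − 6x³ − 2x² + 17x − 16.
Step 2: lead(3x⁴ − 6x³ − 2x² + 17x − 16) ÷ lead(D) = 3x⁴ ÷ −3x² = −x². Subtract (−x²)·D = 3x⁴ − 6x³ + 4x². Remainder: −6x² + 17x − 16.
Step 3: lead(−6x² + 17x − 16) ÷ lead(D) = −6x² ÷ −3x² = 2. Subtract (2)·D = −6x² + 12x − 8. Remainder: 5x − 8.

R(x) = 5x − 8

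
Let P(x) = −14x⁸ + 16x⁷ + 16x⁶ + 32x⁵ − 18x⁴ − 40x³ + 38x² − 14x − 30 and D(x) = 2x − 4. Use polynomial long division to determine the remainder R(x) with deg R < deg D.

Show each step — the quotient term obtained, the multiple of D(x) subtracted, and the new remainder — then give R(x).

R(x) = −2

Step 1: lead(−14x⁸ + 16x⁷ + 16x⁶ + 32x⁵ − 18x⁴ − 40x³ + 38x² − 14x − 30) ÷ lead(D) = −14x⁸ ÷ 2x = −7x⁷. Subtract (−7x⁷)·D = −14x⁸ + 28x⁷. Remainder: −12x⁷ + 16x⁶ + 32x⁵ − 18x⁴ − 40x³ + 38x² − 14x − 30.
Step 2: lead(−12x⁷ + 16x⁶ + 32x⁵ − 18x⁴ − 40x³ + 38x² − 14x − 30) ÷ lead(D) = −12x⁷ ÷ 2x = −6x⁶. Subtract (−6x⁶)·D = −12x⁷ + 24x⁶. Remainder: −8x⁶ + 32x⁵ − 18x⁴ − 40x³ + 38x² − 14x − 30.
Step 3: lead(−8x⁶ + 32x⁵ − 18x⁴ − 40x³ + 38x² − 14x − 30) ÷ lead(D) = −8x⁶ ÷ 2x = −4x⁵. Subtract (−4x⁵)·D = −8x⁶ + 16x⁵. Remainder: 16x⁵ − 18x⁴ − 40x³ + 38x² − 14x − 30.
Step 4: lead(16x⁵ − 18x⁴ − 40x³ + 38x² − 14x − 30) ÷ lead(D) = 16x⁵ ÷ 2x = 8x⁴. Subtract (8x⁴)·D = 16x⁵ − 32x⁴. Remainder: 14x⁴ − 40x³ + 38x² − 14x − 30.
Step 5: lead(14x⁴ − 40x³ + 38x² − 14x − 30) ÷ lead(D) = 14x⁴ ÷ 2x = 7x³. Subtract (7x³)·D = 14x⁴ − 28x³. Remainder: −12x³ + 38x² − 14x − 30.
Step 6: lead(−12x³ + 38x² − 14x − 30) ÷ lead(D) = −12x³ ÷ 2x = −6x². Subtract (−6x²)·D = −12x³ + 24x². Remainder: 14x² − 14x − 30.
Step 7: lead(14x² − 14x − 30) ÷ lead(D) = 14x² ÷ 2x = 7x. Subtract (7x)·D = 14x² − 28x. Remainder: 14x − 30.
Step 8: lead(14x − 30) ÷ lead(D) = 14x ÷ 2x = 7. Subtract (7)·D = 14x − 28. Remainder: −2.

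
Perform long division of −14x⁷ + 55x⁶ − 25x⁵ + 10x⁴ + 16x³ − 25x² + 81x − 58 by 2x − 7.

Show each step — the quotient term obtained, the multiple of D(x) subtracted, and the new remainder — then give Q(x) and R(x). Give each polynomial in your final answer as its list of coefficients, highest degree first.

Q = [-7, 3, -2, -2, 1, -9, 9]; R = [5]

Step 1: lead(−14x⁷ + 55x⁶ − 25x⁵ + 10x⁴ + 16x³ − 25x² + 81x − 58) ÷ lead(D) = −14x⁷ ÷ 2x = −7x⁶. Subtract (−7x⁶)·D = −14x⁷ + 49x⁶. Remainder: 6x⁶ − 25x⁵ + 10x⁴ + 16x³ − 25x² + 81x − 58.
Step 2: lead(6x⁶ − 25x⁵ + 10x⁴ + 16x³ − 25x² + 81x − 58) ÷ lead(D) = 6x⁶ ÷ 2x = 3x⁵. Subtract (3x⁵)·D = 6x⁶ − 21x⁵. Remainder: −4x⁵ + 10x⁴ + 16x³ − 25x² + 81x − 58.
Step 3: lead(−4x⁵ + 10x⁴ + 16x³ − 25x² + 81x − 58) ÷ lead(D) = −4x⁵ ÷ 2x = −2x⁴. Subtract (−2x⁴)·D = −4x⁵ + 14x⁴. Remainder: −4x⁴ + 16x³ − 25x² + 81x − 58.
Step 4: lead(−4x⁴ + 16x³ − 25x² + 81x − 58) ÷ lead(D) = −4x⁴ ÷ 2x = −2x³. Subtract (−2x³)·D = −4x⁴ + 14x³. Remainder: 2x³ − 25x² + 81x − 58.
Step 5: lead(2x³ − 25x² + 81x − 58) ÷ lead(D) = 2x³ ÷ 2x = x². Subtract (x²)·D = 2x³ − 7x². Remainder: −18x² + 81x − 58.
Step 6: lead(−18x² + 81x − 58) ÷ lead(D) = −18x² ÷ 2x = −9x. Subtract (−9x)·D = −18x² + 63x. Remainder: 18x − 58.
Step 7: lead(18x − 58) ÷ lead(D) = 18x ÷ 2x = 9. Subtract (9)·D = 18x − 63. Remainder: 5.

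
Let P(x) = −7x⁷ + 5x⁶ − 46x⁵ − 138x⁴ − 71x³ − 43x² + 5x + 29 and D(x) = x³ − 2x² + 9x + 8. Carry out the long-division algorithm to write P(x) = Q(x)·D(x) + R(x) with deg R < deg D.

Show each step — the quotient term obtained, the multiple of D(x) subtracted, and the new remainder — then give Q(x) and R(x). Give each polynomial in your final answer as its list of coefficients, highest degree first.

Step 1: lead(−7x⁷ + 5x⁶ − 46x⁵ − 138x⁴ − 71x³ − 43x² + 5x + 29) ÷ lead(D) = −7x⁷ ÷ x³ = −7x⁴. Subtract (−7x⁴)·D = −7x⁷ + 14x⁶ − 63x⁵ − 56x⁴. Remainder: −9x⁶ + 17x⁵ − 82x⁴ − 71x³ − 43x² + 5x + 29.
Step 2: lead(−9x⁶ + 17x⁵ − 82x⁴ − 71x³ − 43x² + 5x + 29) ÷ lead(D) = −9x⁶ ÷ x³ = −9x³. Subtract (−9x³)·D = −9x⁶ + 18x⁵ − 81x⁴ − 72x³. Remainder: −x⁵ − x⁴ + x³ − 43x² + 5x + 29.
Step 3: lead(−x⁵ − x⁴ + x³ − 43x² + 5x + 29) ÷ lead(D) = −x⁵ ÷ x³ = −x². Subtract (−x²)·D = −x⁵ + 2x⁴ − 9x³ − 8x². Remainder: −3x⁴ + 10x³ − 35x² + 5x + 29.
Step 4: lead(−3x⁴ + 10x³ − 35x² + 5x + 29) ÷ lead(D) = −3x⁴ ÷ x³ = −3x. Subtract (−3x)·D = −3x⁴ + 6x³ − 27x² − 24x. Remainder: 4x³ − 8x² + 29x + 29.
Step 5: lead(4x³ − 8x² + 29x + 29) ÷ lead(D) = 4x³ ÷ x³ = 4. Subtract (4)·D = 4x³ − 8x² + 36x + 32. Remainder: −7x − 3.

Q = [-7, -9, -1, -3, 4]; R = [-7, -3]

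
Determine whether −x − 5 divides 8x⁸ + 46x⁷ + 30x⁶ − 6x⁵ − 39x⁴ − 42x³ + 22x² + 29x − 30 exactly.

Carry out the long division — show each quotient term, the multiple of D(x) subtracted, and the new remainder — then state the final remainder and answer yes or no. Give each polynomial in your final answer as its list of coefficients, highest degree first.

Step 1: lead(8x⁸ + 46x⁷ + 30x⁶ − 6x⁵ − 39x⁴ − 42x³ + 22x² + 29x − 30) ÷ lead(D) = 8x⁸ ÷ −x = −8x⁷. Subtract (−8x⁷)·D = 8x⁸ + 40x⁷. Remainder: 6x⁷ + 30x⁶ − 6x⁵ − 39x⁴ − 42x³ + 22x² + 29x − 30.
Step 2: lead(6x⁷ + 30x⁶ − 6x⁵ − 39x⁴ − 42x³ + 22x² + 29x − 30) ÷ lead(D) = 6x⁷ ÷ −x = −6x⁶. Subtract (−6x⁶)·D = 6x⁷ + 30x⁶. Remainder: −6x⁵ − 39x⁴ − 42x³ + 22x² + 29x − 30.
Step 3: lead(−6x⁵ − 39x⁴ − 42x³ + 22x² + 29x − 30) ÷ lead(D) = −6x⁵ ÷ −x = 6x⁴. Subtract (6x⁴)·D = −6x⁵ − 30x⁴. Remainder: −9x⁴ − 42x³ + 22x² + 29x − 30.
Step 4: lead(−9x⁴ − 42x³ + 22x² + 29x − 30) ÷ lead(D) = −9x⁴ ÷ −x = 9x³. Subtract (9x³)·D = −9x⁴ − 45x³. Remainder: 3x³ + 22x² + 29x − 30.
Step 5: lead(3x³ + 22x² + 29x − 30) ÷ lead(D) = 3x³ ÷ −x = −3x². Subtract (−3x²)·D = 3x³ + 15x². Remainder: 7x² + 29x − 30.
Step 6: lead(7x² + 29x − 30) ÷ lead(D) = 7x² ÷ −x = −7x. Subtract (−7x)·D = 7x² + 35x. Remainder: −6x − 30.
Step 7: lead(−6x − 30) ÷ lead(D) = −6x ÷ −x = 6. Subtract (6)·D = −6x − 30. Remainder: 0.

R = [0], so D(x) is a factor of P(x). yes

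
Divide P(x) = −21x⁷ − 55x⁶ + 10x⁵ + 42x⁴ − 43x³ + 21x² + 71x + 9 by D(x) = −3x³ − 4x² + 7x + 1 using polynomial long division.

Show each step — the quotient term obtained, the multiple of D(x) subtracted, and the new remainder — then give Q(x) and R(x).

Step 1: lead(−21x⁷ − 55x⁶ + 10x⁵ + 42x⁴ − 43x³ + 21x² + 71x + 9) ÷ lead(D) = −21x⁷ ÷ −3x³ = 7x⁴. Subtract (7x⁴)·D = −21x⁷ − 28x⁶ + 49x⁵ + 7x⁴. Remainder: −27x⁶ − 39x⁵ + 35x⁴ − 43x³ + 21x² + 71x + 9.
Step 2: lead(−27x⁶ − 39x⁵ + 35x⁴ − 43x³ + 21x² + 71x + 9) ÷ lead(D) = −27x⁶ ÷ −3x³ = 9x³. Subtract (9x³)·D = −27x⁶ − 36x⁵ + 63x⁴ + 9x³. Remainder: −3x⁵ − 28x⁴ − 52x³ + 21x² + 71x + 9.
Step 3: lead(−3x⁵ − 28x⁴ − 52x³ + 21x² + 71x + 9) ÷ lead(D) = −3x⁵ ÷ −3x³ = x². Subtract (x²)·D = −3x⁵ − 4x⁴ + 7x³ + x². Remainder: −24x⁴ − 59x³ + 20x² + 71x + 9.
Step 4: lead(−24x⁴ − 59x³ + 20x² + 71x + 9) ÷ lead(D) = −24x⁴ ÷ −3x³ = 8x. Subtract (8x)·D = −24x⁴ − 32x³ + 56x² + 8x. Remainder: −27x³ − 36x² + 63x + 9.
Step 5: lead(−27x³ − 36x² + 63x + 9) ÷ lead(D) = −27x³ ÷ −3x³ = 9. Subtract (9)·D = −27x³ − 36x² + 63x + 9. Remainder: 0.

Q(x) = 7x⁴ + 9x³ + x² + 8x + 9; R(x) = 0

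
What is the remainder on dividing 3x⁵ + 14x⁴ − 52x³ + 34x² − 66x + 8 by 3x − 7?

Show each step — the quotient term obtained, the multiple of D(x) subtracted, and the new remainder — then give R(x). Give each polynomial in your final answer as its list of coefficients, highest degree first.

R = [1]

Step 1: lead(3x⁵ + 14x⁴ − 52x³ + 34x² − 66x + 8) ÷ lead(D) = 3x⁵ ÷ 3x = x⁴. Subtract (x⁴)·D = 3x⁵ − 7x⁴. Remainder: 21x⁴ − 52x³ + 34x² − 66x + 8.
Step 2: lead(21x⁴ − 52x³ + 34x² − 66x + 8) ÷ lead(D) = 21x⁴ ÷ 3x = 7x³. Subtract (7x³)·D = 21x⁴ − 49x³. Remainder: −3x³ + 34x² − 66x + 8.
Step 3: lead(−3x³ + 34x² − 66x + 8) ÷ lead(D) = −3x³ ÷ 3x = −x². Subtract (−x²)·D = −3x³ + 7x². Remainder: 27x² − 66x + 8.
Step 4: lead(27x² − 66x + 8) ÷ lead(D) = 27x² ÷ 3x = 9x. Subtract (9x)·D = 27x² − 63x. Remainder: −3x + 8.
Step 5: lead(−3x + 8) ÷ lead(D) = −3x ÷ 3x = −1. Subtract (−1)·D = −3x + 7. Remainder: 1.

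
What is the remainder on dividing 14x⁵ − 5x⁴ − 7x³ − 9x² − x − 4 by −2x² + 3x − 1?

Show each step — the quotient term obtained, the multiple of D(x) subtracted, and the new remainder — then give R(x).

Step 1: lead(14x⁵ − 5x⁴ − 7x³ − 9x² − x − 4) ÷ lead(D) = 14x⁵ ÷ −2x² = −7x³. Subtract (−7x³)·D = 14x⁵ − 21x⁴ + 7x³. Remainder: 16x⁴ − 14x³ − 9x² − x − 4.
Step 2: lead(16x⁴ − 14x³ − 9x² − x − 4) ÷ lead(D) = 16x⁴ ÷ −2x² = −8x². Subtract (−8x²)·D = 16x⁴ − 24x³ + 8x². Remainder: 10x³ − 17x² − x − 4.
Step 3: lead(10x³ − 17x² − x − 4) ÷ lead(D) = 10x³ ÷ −2x² = −5x. Subtract (−5x)·D = 10x³ − 15x² + 5x. Remainder: −2x² − 6x − 4.
Step 4: lead(−2x² − 6x − 4) ÷ lead(D) = −2x² ÷ −2x² = 1. Subtract (1)·D = −2x² + 3x − 1. Remainder: −9x − 3.

R(x) = −9x − 3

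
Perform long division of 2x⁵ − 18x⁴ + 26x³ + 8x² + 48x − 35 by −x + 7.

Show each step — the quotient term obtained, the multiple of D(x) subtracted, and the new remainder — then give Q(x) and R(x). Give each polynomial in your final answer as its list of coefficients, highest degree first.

Q = [-2, 4, 2, 6, -6]; R = [7]

Step 1: lead(2x⁵ − 18x⁴ + 26x³ + 8x² + 48x − 35) ÷ lead(D) = 2x⁵ ÷ −x = −2x⁴. Subtract (−2x⁴)·D = 2x⁵ − 14x⁴. Remainder: −4x⁴ + 26x³ + 8x² + 48x − 35.
Step 2: lead(−4x⁴ + 26x³ + 8x² + 48x − 35) ÷ lead(D) = −4x⁴ ÷ −x = 4x³. Subtract (4x³)·D = −4x⁴ + 28x³. Remainder: −2x³ + 8x² + 48x − 35.
Step 3: lead(−2x³ + 8x² + 48x − 35) ÷ lead(D) = −2x³ ÷ −x = 2x². Subtract (2x²)·D = −2x³ + 14x². Remainder: −6x² + 48x − 35.
Step 4: lead(−6x² + 48x − 35) ÷ lead(D) = −6x² ÷ −x = 6x. Subtract (6x)·D = −6x² + 42x. Remainder: 6x − 35.
Step 5: lead(6x − 35) ÷ lead(D) = 6x ÷ −x = −6. Subtract (−6)·D = 6x − 42. Remainder: 7.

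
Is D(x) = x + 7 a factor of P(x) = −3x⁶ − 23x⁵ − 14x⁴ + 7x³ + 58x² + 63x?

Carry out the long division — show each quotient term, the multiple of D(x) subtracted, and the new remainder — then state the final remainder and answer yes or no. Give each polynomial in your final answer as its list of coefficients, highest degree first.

Step 1: lead(−3x⁶ − 23x⁵ − 14x⁴ + 7x³ + 58x² + 63x) ÷ lead(D) = −3x⁶ ÷ x = −3x⁵. Subtract (−3x⁵)·D = −3x⁶ − 21x⁵. Remainder: −2x⁵ − 14x⁴ + 7x³ + 58x² + 63x.
Step 2: lead(−2x⁵ − 14x⁴ + 7x³ + 58x² + 63x) ÷ lead(D) = −2x⁵ ÷ x = −2x⁴. Subtract (−2x⁴)·D = −2x⁵ − 14x⁴. Remainder: 7x³ + 58x² + 63x.
Step 3: lead(7x³ + 58x² + 63x) ÷ lead(D) = 7x³ ÷ x = 7x². Subtract (7x²)·D = 7x³ + 49x². Remainder: 9x² + 63x.
Step 4: lead(9x² + 63x) ÷ lead(D) = 9x² ÷ x = 9x. Subtract (9x)·D = 9x² + 63x. Remainder: 0.

R = [0], so D(x) is a factor of P(x). yes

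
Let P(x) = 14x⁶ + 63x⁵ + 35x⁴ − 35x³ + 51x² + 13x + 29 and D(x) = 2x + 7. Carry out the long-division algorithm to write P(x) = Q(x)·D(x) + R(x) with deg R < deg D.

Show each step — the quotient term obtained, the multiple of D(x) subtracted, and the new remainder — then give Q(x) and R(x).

Step 1: lead(14x⁶ + 63x⁵ + 35x⁴ − 35x³ + 51x² + 13x + 29) ÷ lead(D) = 14x⁶ ÷ 2x = 7x⁵. Subtract (7x⁵)·D = 14x⁶ + 49x⁵. Remainder: 14x⁵ + 35x⁴ − 35x³ + 51x² + 13x + 29.
Step 2: lead(14x⁵ + 35x⁴ − 35x³ + 51x² + 13x + 29) ÷ lead(D) = 14x⁵ ÷ 2x = 7x⁴. Subtract (7x⁴)·D = 14x⁵ + 49x⁴. Remainder: −14x⁴ − 35x³ + 51x² + 13x + 29.
Step 3: lead(−14x⁴ − 35x³ + 51x² + 13x + 29) ÷ lead(D) = −14x⁴ ÷ 2x = −7x³. Subtract (−7x³)·D = −14x⁴ − 49x³. Remainder: 14x³ + 51x² + 13x + 29.
Step 4: lead(14x³ + 51x² + 13x + 29) ÷ lead(D) = 14x³ ÷ 2x = 7x². Subtract (7x²)·D = 14x³ + 49x². Remainder: 2x² + 13x + 29.
Step 5: lead(2x² + 13x + 29) ÷ lead(D) = 2x² ÷ 2x = x. Subtract (x)·D = 2x² + 7x. Remainder: 6x + 29.
Step 6: lead(6x + 29) ÷ lead(D) = 6x ÷ 2x = 3. Subtract (3)·D = 6x + 21. Remainder: 8.

Q(x) = 7x⁵ + 7x⁴ − 7x³ + 7x² + x + 3; R(x) = 8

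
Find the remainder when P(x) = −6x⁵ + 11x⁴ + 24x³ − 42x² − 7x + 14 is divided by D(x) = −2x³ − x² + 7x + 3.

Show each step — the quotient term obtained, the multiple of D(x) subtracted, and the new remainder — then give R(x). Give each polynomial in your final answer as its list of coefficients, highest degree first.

Step 1: lead(−6x⁵ + 11x⁴ + 24x³ − 42x² − 7x + 14) ÷ lead(D) = −6x⁵ ÷ −2x³ = 3x². Subtract (3x²)·D = −6x⁵ − 3x⁴ + 21x³ + 9x². Remainder: 14x⁴ + 3x³ − 51x² − 7x + 14.
Step 2: lead(14x⁴ + 3x³ − 51x² − 7x + 14) ÷ lead(D) = 14x⁴ ÷ −2x³ = −7x. Subtract (−7x)·D = 14x⁴ + 7x³ − 49x² − 21x. Remainder: −4x³ − 2x² + 14x + 14.
Step 3: lead(−4x³ − 2x² + 14x + 14) ÷ lead(D) = −4x³ ÷ −2x³ = 2. Subtract (2)·D = −4x³ − 2x² + 14x + 6. Remainder: 8.

R = [8]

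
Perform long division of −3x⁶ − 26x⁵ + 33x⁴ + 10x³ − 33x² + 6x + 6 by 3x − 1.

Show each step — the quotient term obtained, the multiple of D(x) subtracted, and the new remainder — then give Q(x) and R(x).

Q(x) = −x⁵ − 9x⁴ + 8x³ + 6x² − 9x − 1; R(x) = 5

Step 1: lead(−3x⁶ − 26x⁵ + 33x⁴ + 10x³ − 33x² + 6x + 6) ÷ lead(D) = −3x⁶ ÷ 3x = −x⁵. Subtract (−x⁵)·D = −3x⁶ + x⁵. Remainder: −27x⁵ + 33x⁴ + 10x³ − 33x² + 6x + 6.
Step 2: lead(−27x⁵ + 33x⁴ + 10x³ − 33x² + 6x + 6) ÷ lead(D) = −27x⁵ ÷ 3x = −9x⁴. Subtract (−9x⁴)·D = −27x⁵ + 9x⁴. Remainder: 24x⁴ + 10x³ − 33x² + 6x + 6.
Step 3: lead(24x⁴ + 10x³ − 33x² + 6x + 6) ÷ lead(D) = 24x⁴ ÷ 3x = 8x³. Subtract (8x³)·D = 24x⁴ − 8x³. Remainder: 18x³ − 33x² + 6x + 6.
Step 4: lead(18x³ − 33x² + 6x + 6) ÷ lead(D) = 18x³ ÷ 3x = 6x². Subtract (6x²)·D = 18x³ − 6x². Remainder: −27x² + 6x + 6.
Step 5: lead(−27x² + 6x + 6) ÷ lead(D) = −27x² ÷ 3x = −9x. Subtract (−9x)·D = −27x² + 9x. Remainder: −3x + 6.
Step 6: lead(−3x + 6) ÷ lead(D) = −3x ÷ 3x = −1. Subtract (−1)·D = −3x + 1. Remainder: 5.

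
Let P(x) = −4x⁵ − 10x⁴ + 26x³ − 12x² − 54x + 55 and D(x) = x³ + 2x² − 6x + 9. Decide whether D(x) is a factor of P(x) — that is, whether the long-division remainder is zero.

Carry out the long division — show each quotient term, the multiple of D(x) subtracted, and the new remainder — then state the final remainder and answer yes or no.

Step 1: lead(−4x⁵ − 10x⁴ + 26x³ − 12x² − 54x + 55) ÷ lead(D) = −4x⁵ ÷ x³ = −4x². Subtract (−4x²)·D = −4x⁵ − 8x⁴ + 24x³ − 36x². Remainder: −2x⁴ + 2x³ + 24x² − 54x + 55.
Step 2: lead(−2x⁴ + 2x³ + 24x² − 54x + 55) ÷ lead(D) = −2x⁴ ÷ x³ = −2x. Subtract (−2x)·D = −2x⁴ − 4x³ + 12x² − 18x. Remainder: 6x³ + 12x² − 36x + 55.
Step 3: lead(6x³ + 12x² − 36x + 55) ÷ lead(D) = 6x³ ÷ x³ = 6. Subtract (6)·D = 6x³ + 12x² − 36x + 54. Remainder: 1.

R(x) = 1, so D(x) is not a factor of P(x). no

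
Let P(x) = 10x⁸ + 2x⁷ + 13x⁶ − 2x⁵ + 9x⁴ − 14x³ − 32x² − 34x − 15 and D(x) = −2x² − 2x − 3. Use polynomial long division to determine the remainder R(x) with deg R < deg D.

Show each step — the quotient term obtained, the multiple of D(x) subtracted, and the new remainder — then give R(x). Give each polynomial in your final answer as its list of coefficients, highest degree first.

R = [0]

Step 1: lead(10x⁸ + 2x⁷ + 13x⁶ − 2x⁵ + 9x⁴ − 14x³ − 32x² − 34x − 15) ÷ lead(D) = 10x⁸ ÷ −2x² = −5x⁶. Subtract (−5x⁶)·D = 10x⁸ + 10x⁷ + 15x⁶. Remainder: −8x⁷ − 2x⁶ − 2x⁵ + 9x⁴ − 14x³ − 32x² − 34x − 15.
Step 2: lead(−8x⁷ − 2x⁶ − 2x⁵ + 9x⁴ − 14x³ − 32x² − 34x − 15) ÷ lead(D) = −8x⁷ ÷ −2x² = 4x⁵. Subtract (4x⁵)·D = −8x⁷ − 8x⁶ − 12x⁵. Remainder: 6x⁶ + 10x⁵ + 9x⁴ − 14x³ − 32x² − 34x − 15.
Step 3: lead(6x⁶ + 10x⁵ + 9x⁴ − 14x³ − 32x² − 34x − 15) ÷ lead(D) = 6x⁶ ÷ −2x² = −3x⁴. Subtract (−3x⁴)·D = 6x⁶ + 6x⁵ + 9x⁴. Remainder: 4x⁵ − 14x³ − 32x² − 34x − 15.
Step 4: lead(4x⁵ − 14x³ − 32x² − 34x − 15) ÷ lead(D) = 4x⁵ ÷ −2x² = −2x³. Subtract (−2x³)·D = 4x⁵ + 4x⁴ + 6x³. Remainder: −4x⁴ − 20x³ − 32x² − 34x − 15.
Step 5: lead(−4x⁴ − 20x³ − 32x² − 34x − 15) ÷ lead(D) = −4x⁴ ÷ −2x² = 2x². Subtract (2x²)·D = −4x⁴ − 4x³ − 6x². Remainder: −16x³ − 26x² − 34x − 15.
Step 6: lead(−16x³ − 26x² − 34x − 15) ÷ lead(D) = −16x³ ÷ −2x² = 8x. Subtract (8x)·D = −16x³ − 16x² − 24x. Remainder: −10x² − 10x − 15.
Step 7: lead(−10x² − 10x − 15) ÷ lead(D) = −10x² ÷ −2x² = 5. Subtract (5)·D = −10x² − 10x − 15. Remainder: 0.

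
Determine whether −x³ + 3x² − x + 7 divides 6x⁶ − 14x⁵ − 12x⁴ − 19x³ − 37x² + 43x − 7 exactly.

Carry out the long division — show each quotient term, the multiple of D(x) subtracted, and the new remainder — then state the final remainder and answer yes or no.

R(x) = 0, so D(x) is a factor of P(x). yes

Step 1: lead(6x⁶ − 14x⁵ − 12x⁴ − 19x³ − 37x² + 43x − 7) ÷ lead(D) = 6x⁶ ÷ −x³ = −6x³. Subtract (−6x³)·D = 6x⁶ − 18x⁵ + 6x⁴ − 42x³. Remainder: 4x⁵ − 18x⁴ + 23x³ − 37x² + 43x − 7.
Step 2: lead(4x⁵ − 18x⁴ + 23x³ − 37x² + 43x − 7) ÷ lead(D) = 4x⁵ ÷ −x³ = −4x². Subtract (−4x²)·D = 4x⁵ − 12x⁴ + 4x³ − 28x². Remainder: −6x⁴ + 19x³ − 9x² + 43x − 7.
Step 3: lead(−6x⁴ + 19x³ − 9x² + 43x − 7) ÷ lead(D) = −6x⁴ ÷ −x³ = 6x. Subtract (6x)·D = −6x⁴ + 18x³ − 6x² + 42x. Remainder: x³ − 3x² + x − 7.
Step 4: lead(x³ − 3x² + x − 7) ÷ lead(D) = x³ ÷ −x³ = −1. Subtract (−1)·D = x³ − 3x² + x − 7. Remainder: 0.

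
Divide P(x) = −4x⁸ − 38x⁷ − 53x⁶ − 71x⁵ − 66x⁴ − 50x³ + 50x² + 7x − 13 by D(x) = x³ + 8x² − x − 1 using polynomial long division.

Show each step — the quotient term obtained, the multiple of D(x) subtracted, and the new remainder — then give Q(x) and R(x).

Q(x) = −4x⁵ − 6x⁴ − 9x³ − 9x² − 9x + 4; R(x) = 2x − 9

Step 1: lead(−4x⁸ − 38x⁷ − 53x⁶ − 71x⁵ − 66x⁴ − 50x³ + 50x² + 7x − 13) ÷ lead(D) = −4x⁸ ÷ x³ = −4x⁵. Subtract (−4x⁵)·D = −4x⁸ − 32x⁷ + 4x⁶ + 4x⁵. Remainder: −6x⁷ − 57x⁶ − 75x⁵ − 66x⁴ − 50x³ + 50x² + 7x − 13.
Step 2: lead(−6x⁷ − 57x⁶ − 75x⁵ − 66x⁴ − 50x³ + 50x² + 7x − 13) ÷ lead(D) = −6x⁷ ÷ x³ = −6x⁴. Subtract (−6x⁴)·D = −6x⁷ − 48x⁶ + 6x⁵ + 6x⁴. Remainder: −9x⁶ − 81x⁵ − 72x⁴ − 50x³ + 50x² + 7x − 13.
Step 3: lead(−9x⁶ − 81x⁵ − 72x⁴ − 50x³ + 50x² + 7x − 13) ÷ lead(D) = −9x⁶ ÷ x³ = −9x³. Subtract (−9x³)·D = −9x⁶ − 72x⁵ + 9x⁴ + 9x³. Remainder: −9x⁵ − 81x⁴ − 59x³ + 50x² + 7x − 13.
Step 4: lead(−9x⁵ − 81x⁴ − 59x³ + 50x² + 7x − 13) ÷ lead(D) = −9x⁵ ÷ x³ = −9x². Subtract (−9x²)·D = −9x⁵ − 72x⁴ + 9x³ + 9x². Remainder: −9x⁴ − 68x³ + 41x² + 7x − 13.
Step 5: lead(−9x⁴ − 68x³ + 41x² + 7x − 13) ÷ lead(D) = −9x⁴ ÷ x³ = −9x. Subtract (−9x)·D = −9x⁴ − 72x³ + 9x² + 9x. Remainder: 4x³ + 32x² − 2x − 13.
Step 6: lead(4x³ + 32x² − 2x − 13) ÷ lead(D) = 4x³ ÷ x³ = 4. Subtract (4)·D = 4x³ + 32x² − 4x − 4. Remainder: 2x − 9.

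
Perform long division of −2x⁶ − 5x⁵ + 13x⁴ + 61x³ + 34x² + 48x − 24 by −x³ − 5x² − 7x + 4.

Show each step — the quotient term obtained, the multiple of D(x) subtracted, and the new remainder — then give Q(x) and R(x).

Step 1: lead(−2x⁶ − 5x⁵ + 13x⁴ + 61x³ + 34x² + 48x − 24) ÷ lead(D) = −2x⁶ ÷ −x³ = 2x³. Subtract (2x³)·D = −2x⁶ − 10x⁵ − 14x⁴ + 8x³. Remainder: 5x⁵ + 27x⁴ + 53x³ + 34x² + 48x − 24.
Step 2: lead(5x⁵ + 27x⁴ + 53x³ + 34x² + 48x − 24) ÷ lead(D) = 5x⁵ ÷ −x³ = −5x². Subtract (−5x²)·D = 5x⁵ + 25x⁴ + 35x³ − 20x². Remainder: 2x⁴ + 18x³ + 54x² + 48x − 24.
Step 3: lead(2x⁴ + 18x³ + 54x² + 48x − 24) ÷ lead(D) = 2x⁴ ÷ −x³ = −2x. Subtract (−2x)·D = 2x⁴ + 10x³ + 14x² − 8x. Remainder: 8x³ + 40x² + 56x − 24.
Step 4: lead(8x³ + 40x² + 56x − 24) ÷ lead(D) = 8x³ ÷ −x³ = −8. Subtract (−8)·D = 8x³ + 40x² + 56x − 32. Remainder: 8.

Q(x) = 2x³ − 5x² − 2x − 8; R(x) = 8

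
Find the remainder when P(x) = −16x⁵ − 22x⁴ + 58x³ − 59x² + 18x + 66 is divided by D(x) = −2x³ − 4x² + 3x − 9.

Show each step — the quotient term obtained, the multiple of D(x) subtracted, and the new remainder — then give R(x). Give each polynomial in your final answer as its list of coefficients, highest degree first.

R = [-6, 3]

Step 1: lead(−16x⁵ − 22x⁴ + 58x³ − 59x² + 18x + 66) ÷ lead(D) = −16x⁵ ÷ −2x³ = 8x². Subtract (8x²)·D = −16x⁵ − 32x⁴ + 24x³ − 72x². Remainder: 10x⁴ + 34x³ + 13x² + 18x + 66.
Step 2: lead(10x⁴ + 34x³ + 13x² + 18x + 66) ÷ lead(D) = 10x⁴ ÷ −2x³ = −5x. Subtract (−5x)·D = 10x⁴ + 20x³ − 15x² + 45x. Remainder: 14x³ + 28x² − 27x + 66.
Step 3: lead(14x³ + 28x² − 27x + 66) ÷ lead(D) = 14x³ ÷ −2x³ = −7. Subtract (−7)·D = 14x³ + 28x² − 21x + 63. Remainder: −6x + 3.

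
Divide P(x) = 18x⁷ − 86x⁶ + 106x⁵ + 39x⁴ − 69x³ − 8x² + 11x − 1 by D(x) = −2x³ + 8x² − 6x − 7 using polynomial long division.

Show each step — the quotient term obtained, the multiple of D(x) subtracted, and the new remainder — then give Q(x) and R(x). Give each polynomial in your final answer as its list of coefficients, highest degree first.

Step 1: lead(18x⁷ − 86x⁶ + 106x⁵ + 39x⁴ − 69x³ − 8x² + 11x − 1) ÷ lead(D) = 18x⁷ ÷ −2x³ = −9x⁴. Subtract (−9x⁴)·D = 18x⁷ − 72x⁶ + 54x⁵ + 63x⁴. Remainder: −14x⁶ + 52x⁵ − 24x⁴ − 69x³ − 8x² + 11x − 1.
Step 2: lead(−14x⁶ + 52x⁵ − 24x⁴ − 69x³ − 8x² + 11x − 1) ÷ lead(D) = −14x⁶ ÷ −2x³ = 7x³. Subtract (7x³)·D = −14x⁶ + 56x⁵ − 42x⁴ − 49x³. Remainder: −4x⁵ + 18x⁴ − 20x³ − 8x² + 11x − 1.
Step 3: lead(−4x⁵ + 18x⁴ − 20x³ − 8x² + 11x − 1) ÷ lead(D) = −4x⁵ ÷ −2x³ = 2x². Subtract (2x²)·D = −4x⁵ + 16x⁴ − 12x³ − 14x². Remainder: 2x⁴ − 8x³ + 6x² + 11x − 1.
Step 4: lead(2x⁴ − 8x³ + 6x² + 11x − 1) ÷ lead(D) = 2x⁴ ÷ −2x³ = −x. Subtract (−x)·D = 2x⁴ − 8x³ + 6x² + 7x. Remainder: 4x − 1.

Q = [-9, 7, 2, -1, 0]; R = [4, -1]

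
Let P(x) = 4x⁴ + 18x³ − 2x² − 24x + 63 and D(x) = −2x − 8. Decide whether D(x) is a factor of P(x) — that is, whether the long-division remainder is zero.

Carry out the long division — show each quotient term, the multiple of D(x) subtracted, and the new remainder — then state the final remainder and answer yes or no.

Step 1: lead(4x⁴ + 18x³ − 2x² − 24x + 63) ÷ lead(D) = 4x⁴ ÷ −2x = −2x³. Subtract (−2x³)·D = 4x⁴ + 16x³. Remainder: 2x³ − 2x² − 24x + 63.
Step 2: lead(2x³ − 2x² − 24x + 63) ÷ lead(D) = 2x³ ÷ −2x = −x². Subtract (−x²)·D = 2x³ + 8x². Remainder: −10x² − 24x + 63.
Step 3: lead(−10x² − 24x + 63) ÷ lead(D) = −10x² ÷ −2x = 5x. Subtract (5x)·D = −10x² − 40x. Remainder: 16x + 63.
Step 4: lead(16x + 63) ÷ lead(D) = 16x ÷ −2x = −8. Subtract (−8)·D = 16x + 64. Remainder: −1.

R(x) = −1, so D(x) is not a factor of P(x). no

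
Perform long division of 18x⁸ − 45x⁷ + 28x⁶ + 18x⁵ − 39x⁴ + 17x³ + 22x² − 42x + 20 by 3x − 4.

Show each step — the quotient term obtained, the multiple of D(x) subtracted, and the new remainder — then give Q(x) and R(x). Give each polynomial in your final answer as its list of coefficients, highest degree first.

Q = [6, -7, 0, 6, -5, -1, 6, -6]; R = [-4]

Step 1: lead(18x⁸ − 45x⁷ + 28x⁶ + 18x⁵ − 39x⁴ + 17x³ + 22x² − 42x + 20) ÷ lead(D) = 18x⁸ ÷ 3x = 6x⁷. Subtract (6x⁷)·D = 18x⁸ − 24x⁷. Remainder: −21x⁷ + 28x⁶ + 18x⁵ − 39x⁴ + 17x³ + 22x² − 42x + 20.
Step 2: lead(−21x⁷ + 28x⁶ + 18x⁵ − 39x⁴ + 17x³ + 22x² − 42x + 20) ÷ lead(D) = −21x⁷ ÷ 3x = −7x⁶. Subtract (−7x⁶)·D = −21x⁷ + 28x⁶. Remainder: 18x⁵ − 39x⁴ + 17x³ + 22x² − 42x + 20.
Step 3: lead(18x⁵ − 39x⁴ + 17x³ + 22x² − 42x + 20) ÷ lead(D) = 18x⁵ ÷ 3x = 6x⁴. Subtract (6x⁴)·D = 18x⁵ − 24x⁴. Remainder: −15x⁴ + 17x³ + 22x² − 42x + 20.
Step 4: lead(−15x⁴ + 17x³ + 22x² − 42x + 20) ÷ lead(D) = −15x⁴ ÷ 3x = −5x³. Subtract (−5x³)·D = −15x⁴ + 20x³. Remainder: −3x³ + 22x² − 42x + 20.
Step 5: lead(−3x³ + 22x² − 42x + 20) ÷ lead(D) = −3x³ ÷ 3x = −x². Subtract (−x²)·D = −3x³ + 4x². Remainder: 18x² − 42x + 20.
Step 6: lead(18x² − 42x + 20) ÷ lead(D) = 18x² ÷ 3x = 6x. Subtract (6x)·D = 18x² − 24x. Remainder: −18x + 20.
Step 7: lead(−18x + 20) ÷ lead(D) = −18x ÷ 3x = −6. Subtract (−6)·D = −18x + 24. Remainder: −4.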